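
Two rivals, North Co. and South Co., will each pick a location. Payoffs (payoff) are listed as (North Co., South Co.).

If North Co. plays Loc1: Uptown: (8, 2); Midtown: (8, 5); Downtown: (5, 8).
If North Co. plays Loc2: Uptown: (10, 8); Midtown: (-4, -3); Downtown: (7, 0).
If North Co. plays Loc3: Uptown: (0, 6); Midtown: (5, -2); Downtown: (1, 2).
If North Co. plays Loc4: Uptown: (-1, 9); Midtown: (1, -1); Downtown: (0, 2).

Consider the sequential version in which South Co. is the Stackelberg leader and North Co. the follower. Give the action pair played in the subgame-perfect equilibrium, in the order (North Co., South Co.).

Backward induction with South Co. moving first.
- Uptown → North Co. plays Loc2 (best of 8, 10, 0, -1); South Co. gets 8.
- Midtown → North Co. plays Loc1 (best of 8, -4, 5, 1); South Co. gets 5.
- Downtown → North Co. plays Loc2 (best of 5, 7, 1, 0); South Co. gets 0.
Among 8, 5, 0, the best is 8 at Uptown. Subgame-perfect outcome: (Loc2, Uptown) with payoffs (10, 8).

(Loc2, Uptown)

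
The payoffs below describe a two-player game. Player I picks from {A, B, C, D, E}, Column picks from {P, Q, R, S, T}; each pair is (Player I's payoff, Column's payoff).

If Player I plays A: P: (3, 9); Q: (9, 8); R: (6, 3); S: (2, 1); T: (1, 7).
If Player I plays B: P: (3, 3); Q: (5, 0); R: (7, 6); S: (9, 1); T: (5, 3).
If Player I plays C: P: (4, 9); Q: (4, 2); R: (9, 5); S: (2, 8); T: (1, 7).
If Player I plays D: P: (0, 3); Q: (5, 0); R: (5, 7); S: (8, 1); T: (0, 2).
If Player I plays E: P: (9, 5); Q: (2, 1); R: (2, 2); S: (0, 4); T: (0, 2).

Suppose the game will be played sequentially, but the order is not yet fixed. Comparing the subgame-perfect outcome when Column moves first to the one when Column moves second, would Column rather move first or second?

If Player I leads: Column's best replies are A→P, B→R, C→P, D→R, E→P; Player I's induced payoffs 3, 7, 4, 5, 9; outcome (E, P), payoffs (9, 5).
If Column leads: Player I's best replies are P→E, Q→A, R→C, S→B, T→B; Column's induced payoffs 5, 8, 5, 1, 3; outcome (A, Q), payoffs (9, 8).
Column gets 8 moving first and 5 moving second, so Column prefers to move first.

first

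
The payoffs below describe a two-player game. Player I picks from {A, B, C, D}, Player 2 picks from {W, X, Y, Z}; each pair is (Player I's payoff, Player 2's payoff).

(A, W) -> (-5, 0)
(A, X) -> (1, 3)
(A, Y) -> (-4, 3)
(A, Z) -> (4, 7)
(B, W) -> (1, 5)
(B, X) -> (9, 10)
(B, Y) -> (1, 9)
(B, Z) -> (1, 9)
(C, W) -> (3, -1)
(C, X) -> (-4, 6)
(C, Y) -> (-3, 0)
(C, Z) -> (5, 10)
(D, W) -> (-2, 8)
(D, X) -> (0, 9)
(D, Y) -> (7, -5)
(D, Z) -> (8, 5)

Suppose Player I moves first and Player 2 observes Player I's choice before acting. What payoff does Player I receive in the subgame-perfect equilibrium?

Player 2 best-responds to each possible Player I move:
- A → Player 2 plays Z (best of 0, 3, 3, 7); Player I gets 4.
- B → Player 2 plays X (best of 5, 10, 9, 9); Player I gets 9.
- C → Player 2 plays Z (best of -1, 6, 0, 10); Player I gets 5.
- D → Player 2 plays X (best of 8, 9, -5, 5); Player I gets 0.
Among 4, 9, 5, 0, the best is 9 at B. Subgame-perfect outcome: (B, X) with payoffs (9, 10).

9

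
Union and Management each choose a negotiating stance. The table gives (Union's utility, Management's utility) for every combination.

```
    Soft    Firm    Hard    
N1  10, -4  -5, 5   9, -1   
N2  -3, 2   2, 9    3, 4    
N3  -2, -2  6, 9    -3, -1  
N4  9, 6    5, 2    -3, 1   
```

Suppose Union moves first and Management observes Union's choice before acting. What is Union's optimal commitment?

N4

Solve by backward induction (Union leads).
- N1: Management compares -4, 5, -1 and picks Firm; Union would get -5.
- N2: Management compares 2, 9, 4 and picks Firm; Union would get 2.
- N3: Management compares -2, 9, -1 and picks Firm; Union would get 6.
- N4: Management compares 6, 2, 1 and picks Soft; Union would get 9.
Among -5, 2, 6, 9, the best is 9 at N4. Subgame-perfect outcome: (N4, Soft) with payoffs (9, 6).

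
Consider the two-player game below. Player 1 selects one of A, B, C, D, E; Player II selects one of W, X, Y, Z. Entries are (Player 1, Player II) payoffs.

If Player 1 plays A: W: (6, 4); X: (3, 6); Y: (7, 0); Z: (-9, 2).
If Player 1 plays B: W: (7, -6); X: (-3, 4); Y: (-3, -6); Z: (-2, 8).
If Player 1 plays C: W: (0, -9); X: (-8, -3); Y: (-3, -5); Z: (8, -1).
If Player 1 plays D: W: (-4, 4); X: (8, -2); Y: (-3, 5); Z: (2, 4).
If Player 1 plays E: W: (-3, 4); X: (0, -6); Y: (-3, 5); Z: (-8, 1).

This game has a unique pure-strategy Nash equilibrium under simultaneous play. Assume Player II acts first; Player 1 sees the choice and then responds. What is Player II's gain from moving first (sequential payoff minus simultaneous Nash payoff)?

Solve by backward induction (Player II leads).
- W: BR = B, leader payoff -6.
- X: BR = D, leader payoff -2.
- Y: BR = A, leader payoff 0.
- Z: BR = C, leader payoff -1.
Maximizing over -6, -2, 0, -1, Player II chooses Y. Subgame-perfect outcome: (A, Y) with payoffs (7, 0).
Now find the simultaneous Nash equilibrium.
Player 1's best replies: W→B; X→D; Y→A; Z→C.
Player II's best replies: A→X; B→Z; C→Z; D→Y; E→Y.
The unique mutual best reply is (C, Z), giving (8, -1).
Player II's commitment gain: 0 − -1 = 1.

1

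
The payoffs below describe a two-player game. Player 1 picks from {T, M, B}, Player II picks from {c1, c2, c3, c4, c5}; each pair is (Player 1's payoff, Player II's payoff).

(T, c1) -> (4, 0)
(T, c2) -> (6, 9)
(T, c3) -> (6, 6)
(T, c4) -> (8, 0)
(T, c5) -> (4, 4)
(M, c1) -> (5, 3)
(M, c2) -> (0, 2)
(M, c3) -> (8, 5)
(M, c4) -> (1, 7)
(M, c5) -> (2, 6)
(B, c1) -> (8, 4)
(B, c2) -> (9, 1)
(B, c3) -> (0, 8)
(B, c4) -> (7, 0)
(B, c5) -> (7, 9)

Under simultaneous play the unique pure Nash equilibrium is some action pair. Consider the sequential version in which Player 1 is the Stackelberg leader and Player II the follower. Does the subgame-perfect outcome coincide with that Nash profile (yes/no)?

Backward induction with Player 1 moving first.
- T → Player II plays c2 (best of 0, 9, 6, 0, 4); Player 1 gets 6.
- M → Player II plays c4 (best of 3, 2, 5, 7, 6); Player 1 gets 1.
- B → Player II plays c5 (best of 4, 1, 8, 0, 9); Player 1 gets 7.
Among 6, 1, 7, the best is 7 at B. Subgame-perfect outcome: (B, c5) with payoffs (7, 9).
Under simultaneous play:
Player 1's best replies: c1→B; c2→B; c3→M; c4→T; c5→B.
Player II's best replies: T→c2; M→c4; B→c5.
The unique mutual best reply is (B, c5), giving (7, 9).
Sequential outcome (B, c5) coincides with the Nash profile (B, c5).

yes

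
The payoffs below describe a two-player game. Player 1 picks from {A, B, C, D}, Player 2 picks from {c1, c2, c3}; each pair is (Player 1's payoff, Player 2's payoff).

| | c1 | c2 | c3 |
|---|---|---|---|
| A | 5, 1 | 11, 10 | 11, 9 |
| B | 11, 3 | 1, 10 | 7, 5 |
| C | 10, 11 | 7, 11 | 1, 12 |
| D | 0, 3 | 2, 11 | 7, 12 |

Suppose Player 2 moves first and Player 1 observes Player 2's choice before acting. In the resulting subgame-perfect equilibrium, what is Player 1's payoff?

Solve by backward induction (Player 2 leads).
- c1: BR = B, leader payoff 3.
- c2: BR = A, leader payoff 10.
- c3: BR = A, leader payoff 9.
Player 2's induced payoffs are 3, 10, 9, so Player 2 commits to c2. Subgame-perfect outcome: (A, c2) with payoffs (11, 10).

11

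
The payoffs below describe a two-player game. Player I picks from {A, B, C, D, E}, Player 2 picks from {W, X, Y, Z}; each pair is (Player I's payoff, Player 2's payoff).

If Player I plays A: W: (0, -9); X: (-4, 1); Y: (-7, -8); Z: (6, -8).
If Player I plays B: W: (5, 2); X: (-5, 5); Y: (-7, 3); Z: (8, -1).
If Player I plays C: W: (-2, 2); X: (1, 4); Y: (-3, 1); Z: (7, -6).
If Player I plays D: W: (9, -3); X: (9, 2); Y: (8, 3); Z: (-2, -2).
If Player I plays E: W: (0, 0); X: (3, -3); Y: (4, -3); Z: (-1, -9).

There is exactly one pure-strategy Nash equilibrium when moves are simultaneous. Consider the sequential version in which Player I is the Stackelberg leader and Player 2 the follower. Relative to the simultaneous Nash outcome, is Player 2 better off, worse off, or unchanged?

unchanged

Backward induction with Player I moving first.
- A → Player 2 plays X (best of -9, 1, -8, -8); Player I gets -4.
- B → Player 2 plays X (best of 2, 5, 3, -1); Player I gets -5.
- C → Player 2 plays X (best of 2, 4, 1, -6); Player I gets 1.
- D → Player 2 plays Y (best of -3, 2, 3, -2); Player I gets 8.
- E → Player 2 plays W (best of 0, -3, -3, -9); Player I gets 0.
Player I's induced payoffs are -4, -5, 1, 8, 0, so Player I commits to D. Subgame-perfect outcome: (D, Y) with payoffs (8, 3).
Under simultaneous play:
Player I's best replies: W→D; X→D; Y→D; Z→B.
Player 2's best replies: A→X; B→X; C→X; D→Y; E→W.
Only (D, Y) has each player best-responding; Nash payoffs (8, 3).
Player 2 earns 3 sequentially versus 3 at the Nash outcome: unchanged.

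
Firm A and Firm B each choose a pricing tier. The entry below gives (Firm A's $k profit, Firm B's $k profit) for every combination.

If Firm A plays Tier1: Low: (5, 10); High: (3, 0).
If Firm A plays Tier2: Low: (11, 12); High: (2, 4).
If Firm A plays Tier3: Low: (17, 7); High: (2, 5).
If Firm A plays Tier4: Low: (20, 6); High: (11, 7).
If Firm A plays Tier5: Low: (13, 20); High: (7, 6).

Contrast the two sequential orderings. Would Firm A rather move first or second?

If Firm A leads: Firm B's best replies are Tier1→Low, Tier2→Low, Tier3→Low, Tier4→High, Tier5→Low; Firm A's induced payoffs 5, 11, 17, 11, 13; outcome (Tier3, Low), payoffs (17, 7).
If Firm B leads: Firm A's best replies are Low→Tier4, High→Tier4; Firm B's induced payoffs 6, 7; outcome (Tier4, High), payoffs (11, 7).
Firm A gets 17 moving first and 11 moving second, so Firm A prefers to move first.

first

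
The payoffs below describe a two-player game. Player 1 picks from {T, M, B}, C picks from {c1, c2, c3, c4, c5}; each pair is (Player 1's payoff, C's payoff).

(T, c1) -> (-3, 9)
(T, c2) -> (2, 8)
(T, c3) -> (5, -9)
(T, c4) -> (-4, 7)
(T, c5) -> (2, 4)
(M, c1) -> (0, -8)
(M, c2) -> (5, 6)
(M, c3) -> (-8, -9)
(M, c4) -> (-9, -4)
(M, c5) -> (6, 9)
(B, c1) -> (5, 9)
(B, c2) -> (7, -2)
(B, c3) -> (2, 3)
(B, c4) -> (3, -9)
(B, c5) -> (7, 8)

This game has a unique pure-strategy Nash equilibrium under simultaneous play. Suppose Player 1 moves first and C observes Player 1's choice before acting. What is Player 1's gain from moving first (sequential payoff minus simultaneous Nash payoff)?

1

C best-responds to each possible Player 1 move:
- T: BR = c1, leader payoff -3.
- M: BR = c5, leader payoff 6.
- B: BR = c1, leader payoff 5.
Among -3, 6, 5, the best is 6 at M. Subgame-perfect outcome: (M, c5) with payoffs (6, 9).
Now find the simultaneous Nash equilibrium.
Player 1's best replies: c1→B; c2→B; c3→T; c4→B; c5→B.
C's best replies: T→c1; M→c5; B→c1.
Only (B, c1) has each player best-responding; Nash payoffs (5, 9).
Player 1's commitment gain: 6 − 5 = 1.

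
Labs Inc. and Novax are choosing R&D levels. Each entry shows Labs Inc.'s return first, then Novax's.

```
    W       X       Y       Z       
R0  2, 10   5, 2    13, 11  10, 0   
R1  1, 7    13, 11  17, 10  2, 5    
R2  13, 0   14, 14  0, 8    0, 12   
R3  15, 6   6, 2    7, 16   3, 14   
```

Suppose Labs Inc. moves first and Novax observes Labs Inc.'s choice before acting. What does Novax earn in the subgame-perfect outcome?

14

Backward induction with Labs Inc. moving first.
- R0 → Novax plays Y (best of 10, 2, 11, 0); Labs Inc. gets 13.
- R1 → Novax plays X (best of 7, 11, 10, 5); Labs Inc. gets 13.
- R2 → Novax plays X (best of 0, 14, 8, 12); Labs Inc. gets 14.
- R3 → Novax plays Y (best of 6, 2, 16, 14); Labs Inc. gets 7.
Among 13, 13, 14, 7, the best is 14 at R2. Subgame-perfect outcome: (R2, X) with payoffs (14, 14).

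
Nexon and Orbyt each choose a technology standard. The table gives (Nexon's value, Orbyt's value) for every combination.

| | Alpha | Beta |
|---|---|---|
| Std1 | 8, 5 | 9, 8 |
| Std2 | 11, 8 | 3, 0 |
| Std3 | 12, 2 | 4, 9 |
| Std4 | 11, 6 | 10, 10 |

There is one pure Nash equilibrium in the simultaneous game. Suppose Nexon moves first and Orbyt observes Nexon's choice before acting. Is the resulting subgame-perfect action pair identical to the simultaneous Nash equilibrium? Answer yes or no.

Orbyt best-responds to each possible Nexon move:
- Std1: BR = Beta, leader payoff 9.
- Std2: BR = Alpha, leader payoff 11.
- Std3: BR = Beta, leader payoff 4.
- Std4: BR = Beta, leader payoff 10.
Maximizing over 9, 11, 4, 10, Nexon chooses Std2. Subgame-perfect outcome: (Std2, Alpha) with payoffs (11, 8).
For the simultaneous game, intersect best replies.
Nexon's best replies: Alpha→Std3; Beta→Std4.
Orbyt's best replies: Std1→Beta; Std2→Alpha; Std3→Beta; Std4→Beta.
Only (Std4, Beta) has each player best-responding; Nash payoffs (10, 10).
Sequential outcome (Std2, Alpha) differs from the Nash profile (Std4, Beta).

no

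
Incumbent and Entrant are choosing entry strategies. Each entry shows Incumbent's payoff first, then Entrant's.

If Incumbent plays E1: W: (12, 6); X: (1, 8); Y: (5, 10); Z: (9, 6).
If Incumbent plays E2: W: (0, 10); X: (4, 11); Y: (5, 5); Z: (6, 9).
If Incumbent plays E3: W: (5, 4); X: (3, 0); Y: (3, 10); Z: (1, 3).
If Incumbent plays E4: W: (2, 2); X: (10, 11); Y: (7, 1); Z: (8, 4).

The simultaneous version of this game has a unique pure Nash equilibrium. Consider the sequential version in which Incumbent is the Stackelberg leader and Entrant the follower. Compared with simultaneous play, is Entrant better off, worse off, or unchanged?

Entrant best-responds to each possible Incumbent move:
- E1: Entrant compares 6, 8, 10, 6 and picks Y; Incumbent would get 5.
- E2: Entrant compares 10, 11, 5, 9 and picks X; Incumbent would get 4.
- E3: Entrant compares 4, 0, 10, 3 and picks Y; Incumbent would get 3.
- E4: Entrant compares 2, 11, 1, 4 and picks X; Incumbent would get 10.
Maximizing over 5, 4, 3, 10, Incumbent chooses E4. Subgame-perfect outcome: (E4, X) with payoffs (10, 11).
Under simultaneous play:
Incumbent's best replies: W→E1; X→E4; Y→E4; Z→E1.
Entrant's best replies: E1→Y; E2→X; E3→Y; E4→X.
The unique mutual best reply is (E4, X), giving (10, 11).
Entrant earns 11 sequentially versus 11 at the Nash outcome: unchanged.

unchanged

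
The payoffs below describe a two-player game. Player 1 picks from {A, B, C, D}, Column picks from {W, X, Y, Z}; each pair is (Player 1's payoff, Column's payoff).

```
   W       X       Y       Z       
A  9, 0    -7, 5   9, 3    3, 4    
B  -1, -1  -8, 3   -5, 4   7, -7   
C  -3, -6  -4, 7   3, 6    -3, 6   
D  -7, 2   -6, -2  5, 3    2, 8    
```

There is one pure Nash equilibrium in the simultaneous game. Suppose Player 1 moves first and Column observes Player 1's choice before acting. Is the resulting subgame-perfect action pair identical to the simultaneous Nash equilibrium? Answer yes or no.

no

Column best-responds to each possible Player 1 move:
- A: Column compares 0, 5, 3, 4 and picks X; Player 1 would get -7.
- B: Column compares -1, 3, 4, -7 and picks Y; Player 1 would get -5.
- C: Column compares -6, 7, 6, 6 and picks X; Player 1 would get -4.
- D: Column compares 2, -2, 3, 8 and picks Z; Player 1 would get 2.
Maximizing over -7, -5, -4, 2, Player 1 chooses D. Subgame-perfect outcome: (D, Z) with payoffs (2, 8).
Now find the simultaneous Nash equilibrium.
Player 1's best replies: W→A; X→C; Y→A; Z→B.
Column's best replies: A→X; B→Y; C→X; D→Z.
The unique mutual best reply is (C, X), giving (-4, 7).
Sequential outcome (D, Z) differs from the Nash profile (C, X).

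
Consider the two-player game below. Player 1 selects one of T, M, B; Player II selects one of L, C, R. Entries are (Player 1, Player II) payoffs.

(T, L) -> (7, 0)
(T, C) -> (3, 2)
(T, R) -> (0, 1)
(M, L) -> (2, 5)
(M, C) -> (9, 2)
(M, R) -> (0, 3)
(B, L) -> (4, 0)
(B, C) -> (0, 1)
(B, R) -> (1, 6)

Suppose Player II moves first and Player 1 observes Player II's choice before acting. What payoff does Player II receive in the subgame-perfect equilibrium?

6

Solve by backward induction (Player II leads).
- L: Player 1 compares 7, 2, 4 and picks T; Player II would get 0.
- C: Player 1 compares 3, 9, 0 and picks M; Player II would get 2.
- R: Player 1 compares 0, 0, 1 and picks B; Player II would get 6.
Among 0, 2, 6, the best is 6 at R. Subgame-perfect outcome: (B, R) with payoffs (1, 6).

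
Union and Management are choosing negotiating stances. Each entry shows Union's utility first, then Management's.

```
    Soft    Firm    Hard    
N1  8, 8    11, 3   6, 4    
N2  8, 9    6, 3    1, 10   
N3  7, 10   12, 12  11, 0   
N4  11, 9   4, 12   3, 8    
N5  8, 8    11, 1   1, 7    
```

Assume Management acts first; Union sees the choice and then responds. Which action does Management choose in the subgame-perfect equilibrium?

Union best-responds to each possible Management move:
- Soft: BR = N4, leader payoff 9.
- Firm: BR = N3, leader payoff 12.
- Hard: BR = N3, leader payoff 0.
Maximizing over 9, 12, 0, Management chooses Firm. Subgame-perfect outcome: (N3, Firm) with payoffs (12, 12).

Firm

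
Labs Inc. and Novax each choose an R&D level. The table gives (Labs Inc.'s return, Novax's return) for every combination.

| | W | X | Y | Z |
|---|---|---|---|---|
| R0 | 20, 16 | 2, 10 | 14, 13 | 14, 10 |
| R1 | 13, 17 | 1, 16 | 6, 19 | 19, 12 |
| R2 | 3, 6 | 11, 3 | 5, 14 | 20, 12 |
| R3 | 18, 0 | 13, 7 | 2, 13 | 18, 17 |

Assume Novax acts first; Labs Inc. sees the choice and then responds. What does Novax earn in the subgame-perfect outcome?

16

Work backward from Labs Inc.'s decision.
- W: BR = R0, leader payoff 16.
- X: BR = R3, leader payoff 7.
- Y: BR = R0, leader payoff 13.
- Z: BR = R2, leader payoff 12.
Novax's induced payoffs are 16, 7, 13, 12, so Novax commits to W. Subgame-perfect outcome: (R0, W) with payoffs (20, 16).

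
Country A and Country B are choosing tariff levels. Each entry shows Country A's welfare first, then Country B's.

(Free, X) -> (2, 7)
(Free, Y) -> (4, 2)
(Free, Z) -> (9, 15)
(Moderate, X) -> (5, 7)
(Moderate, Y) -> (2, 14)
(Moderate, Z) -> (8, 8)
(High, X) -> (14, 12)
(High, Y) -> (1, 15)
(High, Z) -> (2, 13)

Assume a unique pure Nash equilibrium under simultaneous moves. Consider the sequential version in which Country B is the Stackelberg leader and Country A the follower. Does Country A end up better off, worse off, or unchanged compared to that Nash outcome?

Solve by backward induction (Country B leads).
- X: BR = High, leader payoff 12.
- Y: BR = Free, leader payoff 2.
- Z: BR = Free, leader payoff 15.
Among 12, 2, 15, the best is 15 at Z. Subgame-perfect outcome: (Free, Z) with payoffs (9, 15).
For the simultaneous game, intersect best replies.
Country A's best replies: X→High; Y→Free; Z→Free.
Country B's best replies: Free→Z; Moderate→Y; High→Y.
Only (Free, Z) has each player best-responding; Nash payoffs (9, 15).
Country A earns 9 sequentially versus 9 at the Nash outcome: unchanged.

unchanged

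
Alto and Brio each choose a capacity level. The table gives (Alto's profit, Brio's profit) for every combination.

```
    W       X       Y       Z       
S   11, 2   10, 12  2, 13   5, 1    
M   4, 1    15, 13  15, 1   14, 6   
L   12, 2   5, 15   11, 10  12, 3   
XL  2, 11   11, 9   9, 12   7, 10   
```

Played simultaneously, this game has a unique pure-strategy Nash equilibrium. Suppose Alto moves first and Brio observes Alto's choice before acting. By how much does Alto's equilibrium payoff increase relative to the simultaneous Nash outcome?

0

Solve by backward induction (Alto leads).
- S: BR = Y, leader payoff 2.
- M: BR = X, leader payoff 15.
- L: BR = X, leader payoff 5.
- XL: BR = Y, leader payoff 9.
Alto's induced payoffs are 2, 15, 5, 9, so Alto commits to M. Subgame-perfect outcome: (M, X) with payoffs (15, 13).
Under simultaneous play:
Alto's best replies: W→L; X→M; Y→M; Z→M.
Brio's best replies: S→Y; M→X; L→X; XL→Y.
The unique mutual best reply is (M, X), giving (15, 13).
Alto's commitment gain: 15 − 15 = 0.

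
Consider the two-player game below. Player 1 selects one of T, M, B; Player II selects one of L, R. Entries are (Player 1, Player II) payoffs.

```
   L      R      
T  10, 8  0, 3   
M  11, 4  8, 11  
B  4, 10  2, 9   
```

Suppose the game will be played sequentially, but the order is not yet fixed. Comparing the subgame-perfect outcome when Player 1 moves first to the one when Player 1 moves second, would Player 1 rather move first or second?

If Player 1 leads: Player II's best replies are T→L, M→R, B→L; Player 1's induced payoffs 10, 8, 4; outcome (T, L), payoffs (10, 8).
If Player II leads: Player 1's best replies are L→M, R→M; Player II's induced payoffs 4, 11; outcome (M, R), payoffs (8, 11).
Player 1 gets 10 moving first and 8 moving second, so Player 1 prefers to move first.

first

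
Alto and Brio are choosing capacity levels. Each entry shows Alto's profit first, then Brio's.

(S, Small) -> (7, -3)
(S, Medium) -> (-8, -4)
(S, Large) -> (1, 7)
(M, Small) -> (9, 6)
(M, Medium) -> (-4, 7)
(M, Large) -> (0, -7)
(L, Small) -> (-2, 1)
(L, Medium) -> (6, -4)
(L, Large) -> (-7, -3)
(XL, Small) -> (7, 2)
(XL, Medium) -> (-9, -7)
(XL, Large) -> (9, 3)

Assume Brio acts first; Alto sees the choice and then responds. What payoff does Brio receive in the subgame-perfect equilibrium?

Alto best-responds to each possible Brio move:
- Small: Alto compares 7, 9, -2, 7 and picks M; Brio would get 6.
- Medium: Alto compares -8, -4, 6, -9 and picks L; Brio would get -4.
- Large: Alto compares 1, 0, -7, 9 and picks XL; Brio would get 3.
Among 6, -4, 3, the best is 6 at Small. Subgame-perfect outcome: (M, Small) with payoffs (9, 6).

6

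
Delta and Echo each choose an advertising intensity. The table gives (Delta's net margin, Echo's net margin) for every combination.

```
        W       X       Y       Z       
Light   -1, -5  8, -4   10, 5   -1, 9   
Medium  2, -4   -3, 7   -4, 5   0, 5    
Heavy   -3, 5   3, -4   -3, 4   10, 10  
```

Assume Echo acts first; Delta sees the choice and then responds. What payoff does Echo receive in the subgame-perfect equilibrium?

10

Work backward from Delta's decision.
- W: Delta compares -1, 2, -3 and picks Medium; Echo would get -4.
- X: Delta compares 8, -3, 3 and picks Light; Echo would get -4.
- Y: Delta compares 10, -4, -3 and picks Light; Echo would get 5.
- Z: Delta compares -1, 0, 10 and picks Heavy; Echo would get 10.
Among -4, -4, 5, 10, the best is 10 at Z. Subgame-perfect outcome: (Heavy, Z) with payoffs (10, 10).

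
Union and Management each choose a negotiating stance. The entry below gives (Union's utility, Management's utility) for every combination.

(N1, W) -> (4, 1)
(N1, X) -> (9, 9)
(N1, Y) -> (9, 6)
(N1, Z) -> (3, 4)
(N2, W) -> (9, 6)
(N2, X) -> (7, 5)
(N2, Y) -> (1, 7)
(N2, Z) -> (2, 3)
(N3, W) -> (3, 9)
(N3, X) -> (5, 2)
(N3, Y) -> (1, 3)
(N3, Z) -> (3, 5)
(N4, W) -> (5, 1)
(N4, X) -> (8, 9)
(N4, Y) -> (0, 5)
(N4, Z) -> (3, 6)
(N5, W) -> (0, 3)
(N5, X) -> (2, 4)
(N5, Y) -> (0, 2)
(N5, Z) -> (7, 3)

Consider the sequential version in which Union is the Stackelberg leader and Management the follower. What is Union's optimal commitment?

N1

Solve by backward induction (Union leads).
- N1 → Management plays X (best of 1, 9, 6, 4); Union gets 9.
- N2 → Management plays Y (best of 6, 5, 7, 3); Union gets 1.
- N3 → Management plays W (best of 9, 2, 3, 5); Union gets 3.
- N4 → Management plays X (best of 1, 9, 5, 6); Union gets 8.
- N5 → Management plays X (best of 3, 4, 2, 3); Union gets 2.
Maximizing over 9, 1, 3, 8, 2, Union chooses N1. Subgame-perfect outcome: (N1, X) with payoffs (9, 9).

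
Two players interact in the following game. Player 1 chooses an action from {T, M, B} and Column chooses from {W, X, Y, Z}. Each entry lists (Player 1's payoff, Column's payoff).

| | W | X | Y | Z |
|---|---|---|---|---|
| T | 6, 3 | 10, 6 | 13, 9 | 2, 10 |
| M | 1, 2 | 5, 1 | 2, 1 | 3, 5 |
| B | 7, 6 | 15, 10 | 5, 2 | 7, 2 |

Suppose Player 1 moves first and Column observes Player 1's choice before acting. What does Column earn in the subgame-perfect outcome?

10

Work backward from Column's decision.
- T: BR = Z, leader payoff 2.
- M: BR = Z, leader payoff 3.
- B: BR = X, leader payoff 15.
Among 2, 3, 15, the best is 15 at B. Subgame-perfect outcome: (B, X) with payoffs (15, 10).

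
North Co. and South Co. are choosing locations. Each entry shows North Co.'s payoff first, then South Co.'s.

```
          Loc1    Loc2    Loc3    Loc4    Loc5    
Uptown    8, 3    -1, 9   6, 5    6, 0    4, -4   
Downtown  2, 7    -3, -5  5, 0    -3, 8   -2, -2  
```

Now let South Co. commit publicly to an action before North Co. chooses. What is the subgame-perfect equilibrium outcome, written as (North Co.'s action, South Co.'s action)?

(Uptown, Loc2)

Solve by backward induction (South Co. leads).
- Loc1: BR = Uptown, leader payoff 3.
- Loc2: BR = Uptown, leader payoff 9.
- Loc3: BR = Uptown, leader payoff 5.
- Loc4: BR = Uptown, leader payoff 0.
- Loc5: BR = Uptown, leader payoff -4.
Maximizing over 3, 9, 5, 0, -4, South Co. chooses Loc2. Subgame-perfect outcome: (Uptown, Loc2) with payoffs (-1, 9).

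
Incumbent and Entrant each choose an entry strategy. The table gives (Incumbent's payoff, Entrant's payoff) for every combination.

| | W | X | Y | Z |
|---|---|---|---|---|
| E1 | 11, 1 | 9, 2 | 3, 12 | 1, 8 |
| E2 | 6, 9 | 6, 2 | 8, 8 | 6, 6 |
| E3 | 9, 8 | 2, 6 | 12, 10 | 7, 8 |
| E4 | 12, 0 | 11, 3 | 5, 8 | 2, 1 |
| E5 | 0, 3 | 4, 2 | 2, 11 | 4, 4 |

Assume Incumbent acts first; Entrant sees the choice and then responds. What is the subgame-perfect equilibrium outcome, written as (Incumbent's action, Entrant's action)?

(E3, Y)

Backward induction with Incumbent moving first.
- E1 → Entrant plays Y (best of 1, 2, 12, 8); Incumbent gets 3.
- E2 → Entrant plays W (best of 9, 2, 8, 6); Incumbent gets 6.
- E3 → Entrant plays Y (best of 8, 6, 10, 8); Incumbent gets 12.
- E4 → Entrant plays Y (best of 0, 3, 8, 1); Incumbent gets 5.
- E5 → Entrant plays Y (best of 3, 2, 11, 4); Incumbent gets 2.
Incumbent's induced payoffs are 3, 6, 12, 5, 2, so Incumbent commits to E3. Subgame-perfect outcome: (E3, Y) with payoffs (12, 10).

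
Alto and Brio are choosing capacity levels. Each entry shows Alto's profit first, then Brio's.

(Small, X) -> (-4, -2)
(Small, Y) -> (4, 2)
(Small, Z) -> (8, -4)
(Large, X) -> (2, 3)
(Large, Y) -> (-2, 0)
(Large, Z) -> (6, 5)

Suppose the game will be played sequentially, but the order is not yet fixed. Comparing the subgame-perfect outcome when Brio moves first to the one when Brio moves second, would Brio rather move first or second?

second

If Alto leads: Brio's best replies are Small→Y, Large→Z; Alto's induced payoffs 4, 6; outcome (Large, Z), payoffs (6, 5).
If Brio leads: Alto's best replies are X→Large, Y→Small, Z→Small; Brio's induced payoffs 3, 2, -4; outcome (Large, X), payoffs (2, 3).
Brio gets 3 moving first and 5 moving second, so Brio prefers to move second.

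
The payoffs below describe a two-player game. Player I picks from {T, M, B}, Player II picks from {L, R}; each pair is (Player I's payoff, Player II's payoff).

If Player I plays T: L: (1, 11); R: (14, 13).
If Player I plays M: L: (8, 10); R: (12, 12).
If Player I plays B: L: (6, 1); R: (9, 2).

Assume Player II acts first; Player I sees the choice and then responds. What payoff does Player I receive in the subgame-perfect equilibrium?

Solve by backward induction (Player II leads).
- L: Player I compares 1, 8, 6 and picks M; Player II would get 10.
- R: Player I compares 14, 12, 9 and picks T; Player II would get 13.
Among 10, 13, the best is 13 at R. Subgame-perfect outcome: (T, R) with payoffs (14, 13).

14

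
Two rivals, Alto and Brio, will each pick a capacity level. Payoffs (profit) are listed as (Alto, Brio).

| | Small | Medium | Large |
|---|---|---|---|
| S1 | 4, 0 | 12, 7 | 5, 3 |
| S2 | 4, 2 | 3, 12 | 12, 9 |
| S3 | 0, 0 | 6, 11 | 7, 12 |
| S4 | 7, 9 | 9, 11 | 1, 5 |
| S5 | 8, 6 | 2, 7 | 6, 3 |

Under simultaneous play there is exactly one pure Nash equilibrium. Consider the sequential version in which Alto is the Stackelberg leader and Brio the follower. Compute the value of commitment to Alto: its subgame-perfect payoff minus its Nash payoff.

Brio best-responds to each possible Alto move:
- S1: Brio compares 0, 7, 3 and picks Medium; Alto would get 12.
- S2: Brio compares 2, 12, 9 and picks Medium; Alto would get 3.
- S3: Brio compares 0, 11, 12 and picks Large; Alto would get 7.
- S4: Brio compares 9, 11, 5 and picks Medium; Alto would get 9.
- S5: Brio compares 6, 7, 3 and picks Medium; Alto would get 2.
Alto's induced payoffs are 12, 3, 7, 9, 2, so Alto commits to S1. Subgame-perfect outcome: (S1, Medium) with payoffs (12, 7).
Now find the simultaneous Nash equilibrium.
Alto's best replies: Small→S5; Medium→S1; Large→S2.
Brio's best replies: S1→Medium; S2→Medium; S3→Large; S4→Medium; S5→Medium.
The unique mutual best reply is (S1, Medium), giving (12, 7).
Alto's commitment gain: 12 − 12 = 0.

0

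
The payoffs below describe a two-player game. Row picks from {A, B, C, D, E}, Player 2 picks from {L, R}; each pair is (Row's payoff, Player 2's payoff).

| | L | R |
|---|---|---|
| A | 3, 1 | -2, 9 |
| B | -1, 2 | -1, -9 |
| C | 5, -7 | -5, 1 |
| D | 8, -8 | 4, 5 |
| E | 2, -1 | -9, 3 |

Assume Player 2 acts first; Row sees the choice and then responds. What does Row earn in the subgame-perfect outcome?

Work backward from Row's decision.
- L: Row compares 3, -1, 5, 8, 2 and picks D; Player 2 would get -8.
- R: Row compares -2, -1, -5, 4, -9 and picks D; Player 2 would get 5.
Player 2's induced payoffs are -8, 5, so Player 2 commits to R. Subgame-perfect outcome: (D, R) with payoffs (4, 5).

4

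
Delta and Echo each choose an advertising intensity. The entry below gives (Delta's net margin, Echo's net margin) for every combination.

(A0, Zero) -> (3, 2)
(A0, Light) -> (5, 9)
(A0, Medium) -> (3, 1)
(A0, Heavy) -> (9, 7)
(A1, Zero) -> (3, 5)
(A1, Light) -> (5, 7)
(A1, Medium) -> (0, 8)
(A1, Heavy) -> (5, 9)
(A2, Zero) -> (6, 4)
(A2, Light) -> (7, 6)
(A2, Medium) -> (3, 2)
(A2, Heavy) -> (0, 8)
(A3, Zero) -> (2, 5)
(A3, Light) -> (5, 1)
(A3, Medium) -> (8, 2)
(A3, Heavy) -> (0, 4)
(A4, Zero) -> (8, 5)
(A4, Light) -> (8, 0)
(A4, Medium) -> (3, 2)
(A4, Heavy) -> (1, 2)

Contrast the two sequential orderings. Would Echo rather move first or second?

first

If Delta leads: Echo's best replies are A0→Light, A1→Heavy, A2→Heavy, A3→Zero, A4→Zero; Delta's induced payoffs 5, 5, 0, 2, 8; outcome (A4, Zero), payoffs (8, 5).
If Echo leads: Delta's best replies are Zero→A4, Light→A4, Medium→A3, Heavy→A0; Echo's induced payoffs 5, 0, 2, 7; outcome (A0, Heavy), payoffs (9, 7).
Echo gets 7 moving first and 5 moving second, so Echo prefers to move first.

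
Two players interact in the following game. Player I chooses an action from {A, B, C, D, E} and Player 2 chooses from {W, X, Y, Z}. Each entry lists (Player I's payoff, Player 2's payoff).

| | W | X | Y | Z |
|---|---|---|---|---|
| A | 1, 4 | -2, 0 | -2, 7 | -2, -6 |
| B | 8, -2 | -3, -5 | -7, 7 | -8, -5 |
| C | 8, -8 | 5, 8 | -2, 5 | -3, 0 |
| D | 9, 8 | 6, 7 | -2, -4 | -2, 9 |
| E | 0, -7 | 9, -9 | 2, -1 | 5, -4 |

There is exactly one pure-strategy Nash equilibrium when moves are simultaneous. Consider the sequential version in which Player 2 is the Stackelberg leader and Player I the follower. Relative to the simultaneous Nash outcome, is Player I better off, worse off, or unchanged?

Backward induction with Player 2 moving first.
- W → Player I plays D (best of 1, 8, 8, 9, 0); Player 2 gets 8.
- X → Player I plays E (best of -2, -3, 5, 6, 9); Player 2 gets -9.
- Y → Player I plays E (best of -2, -7, -2, -2, 2); Player 2 gets -1.
- Z → Player I plays E (best of -2, -8, -3, -2, 5); Player 2 gets -4.
Among 8, -9, -1, -4, the best is 8 at W. Subgame-perfect outcome: (D, W) with payoffs (9, 8).
For the simultaneous game, intersect best replies.
Player I's best replies: W→D; X→E; Y→E; Z→E.
Player 2's best replies: A→Y; B→Y; C→X; D→Z; E→Y.
Only (E, Y) has each player best-responding; Nash payoffs (2, -1).
Player I earns 9 sequentially versus 2 at the Nash outcome: better off.

better off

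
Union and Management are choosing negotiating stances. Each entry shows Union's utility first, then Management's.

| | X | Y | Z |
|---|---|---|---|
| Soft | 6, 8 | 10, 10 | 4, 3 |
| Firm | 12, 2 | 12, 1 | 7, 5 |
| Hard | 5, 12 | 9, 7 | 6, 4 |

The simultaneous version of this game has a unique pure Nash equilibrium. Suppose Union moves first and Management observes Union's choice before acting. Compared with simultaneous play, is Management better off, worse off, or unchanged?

Work backward from Management's decision.
- Soft: Management compares 8, 10, 3 and picks Y; Union would get 10.
- Firm: Management compares 2, 1, 5 and picks Z; Union would get 7.
- Hard: Management compares 12, 7, 4 and picks X; Union would get 5.
Among 10, 7, 5, the best is 10 at Soft. Subgame-perfect outcome: (Soft, Y) with payoffs (10, 10).
Now find the simultaneous Nash equilibrium.
Union's best replies: X→Firm; Y→Firm; Z→Firm.
Management's best replies: Soft→Y; Firm→Z; Hard→X.
The unique mutual best reply is (Firm, Z), giving (7, 5).
Management earns 10 sequentially versus 5 at the Nash outcome: better off.

better off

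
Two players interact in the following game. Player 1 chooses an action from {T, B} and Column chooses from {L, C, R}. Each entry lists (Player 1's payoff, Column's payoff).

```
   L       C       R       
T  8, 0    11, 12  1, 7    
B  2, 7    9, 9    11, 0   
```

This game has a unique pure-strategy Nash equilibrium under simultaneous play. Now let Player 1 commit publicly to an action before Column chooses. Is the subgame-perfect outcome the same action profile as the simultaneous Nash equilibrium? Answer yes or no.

yes

Backward induction with Player 1 moving first.
- T → Column plays C (best of 0, 12, 7); Player 1 gets 11.
- B → Column plays C (best of 7, 9, 0); Player 1 gets 9.
Maximizing over 11, 9, Player 1 chooses T. Subgame-perfect outcome: (T, C) with payoffs (11, 12).
Under simultaneous play:
Player 1's best replies: L→T; C→T; R→B.
Column's best replies: T→C; B→C.
The unique mutual best reply is (T, C), giving (11, 12).
Sequential outcome (T, C) coincides with the Nash profile (T, C).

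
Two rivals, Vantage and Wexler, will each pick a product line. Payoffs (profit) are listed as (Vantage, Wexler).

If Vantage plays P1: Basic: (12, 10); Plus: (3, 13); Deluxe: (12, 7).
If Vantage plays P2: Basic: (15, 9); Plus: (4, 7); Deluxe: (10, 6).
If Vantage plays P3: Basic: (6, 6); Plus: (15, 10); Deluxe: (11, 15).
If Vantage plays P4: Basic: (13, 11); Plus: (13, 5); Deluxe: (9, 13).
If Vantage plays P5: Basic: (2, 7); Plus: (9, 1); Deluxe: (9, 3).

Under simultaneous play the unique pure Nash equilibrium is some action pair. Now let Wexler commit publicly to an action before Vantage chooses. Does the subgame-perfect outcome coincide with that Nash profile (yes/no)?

Backward induction with Wexler moving first.
- Basic → Vantage plays P2 (best of 12, 15, 6, 13, 2); Wexler gets 9.
- Plus → Vantage plays P3 (best of 3, 4, 15, 13, 9); Wexler gets 10.
- Deluxe → Vantage plays P1 (best of 12, 10, 11, 9, 9); Wexler gets 7.
Wexler's induced payoffs are 9, 10, 7, so Wexler commits to Plus. Subgame-perfect outcome: (P3, Plus) with payoffs (15, 10).
For the simultaneous game, intersect best replies.
Vantage's best replies: Basic→P2; Plus→P3; Deluxe→P1.
Wexler's best replies: P1→Plus; P2→Basic; P3→Deluxe; P4→Deluxe; P5→Basic.
Only (P2, Basic) has each player best-responding; Nash payoffs (15, 9).
Sequential outcome (P3, Plus) differs from the Nash profile (P2, Basic).

no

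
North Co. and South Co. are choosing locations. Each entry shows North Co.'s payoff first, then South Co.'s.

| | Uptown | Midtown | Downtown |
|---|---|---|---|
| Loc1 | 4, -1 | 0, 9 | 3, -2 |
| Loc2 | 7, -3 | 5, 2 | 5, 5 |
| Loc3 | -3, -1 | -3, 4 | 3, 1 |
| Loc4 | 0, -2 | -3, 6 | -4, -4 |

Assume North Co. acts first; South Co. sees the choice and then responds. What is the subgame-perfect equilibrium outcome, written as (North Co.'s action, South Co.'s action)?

Solve by backward induction (North Co. leads).
- Loc1 → South Co. plays Midtown (best of -1, 9, -2); North Co. gets 0.
- Loc2 → South Co. plays Downtown (best of -3, 2, 5); North Co. gets 5.
- Loc3 → South Co. plays Midtown (best of -1, 4, 1); North Co. gets -3.
- Loc4 → South Co. plays Midtown (best of -2, 6, -4); North Co. gets -3.
North Co.'s induced payoffs are 0, 5, -3, -3, so North Co. commits to Loc2. Subgame-perfect outcome: (Loc2, Downtown) with payoffs (5, 5).

(Loc2, Downtown)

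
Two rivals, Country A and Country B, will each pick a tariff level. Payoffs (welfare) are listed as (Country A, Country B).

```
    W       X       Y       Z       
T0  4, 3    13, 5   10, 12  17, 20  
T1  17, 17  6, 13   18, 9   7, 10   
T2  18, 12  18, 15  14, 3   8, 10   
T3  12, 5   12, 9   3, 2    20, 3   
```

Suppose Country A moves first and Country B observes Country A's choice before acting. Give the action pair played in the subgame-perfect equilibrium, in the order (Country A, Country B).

Country B best-responds to each possible Country A move:
- T0: BR = Z, leader payoff 17.
- T1: BR = W, leader payoff 17.
- T2: BR = X, leader payoff 18.
- T3: BR = X, leader payoff 12.
Among 17, 17, 18, 12, the best is 18 at T2. Subgame-perfect outcome: (T2, X) with payoffs (18, 15).

(T2, X)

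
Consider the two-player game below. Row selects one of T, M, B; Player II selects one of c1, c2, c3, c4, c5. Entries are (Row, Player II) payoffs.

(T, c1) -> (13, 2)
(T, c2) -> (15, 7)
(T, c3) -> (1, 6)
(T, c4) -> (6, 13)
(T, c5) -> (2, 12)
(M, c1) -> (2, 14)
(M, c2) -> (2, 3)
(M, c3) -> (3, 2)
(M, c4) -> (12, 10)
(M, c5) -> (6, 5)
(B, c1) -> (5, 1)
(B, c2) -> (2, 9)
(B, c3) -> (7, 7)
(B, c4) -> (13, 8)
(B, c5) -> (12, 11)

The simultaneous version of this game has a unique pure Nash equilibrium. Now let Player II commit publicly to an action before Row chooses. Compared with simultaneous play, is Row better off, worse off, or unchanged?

unchanged

Backward induction with Player II moving first.
- c1: Row compares 13, 2, 5 and picks T; Player II would get 2.
- c2: Row compares 15, 2, 2 and picks T; Player II would get 7.
- c3: Row compares 1, 3, 7 and picks B; Player II would get 7.
- c4: Row compares 6, 12, 13 and picks B; Player II would get 8.
- c5: Row compares 2, 6, 12 and picks B; Player II would get 11.
Maximizing over 2, 7, 7, 8, 11, Player II chooses c5. Subgame-perfect outcome: (B, c5) with payoffs (12, 11).
For the simultaneous game, intersect best replies.
Row's best replies: c1→T; c2→T; c3→B; c4→B; c5→B.
Player II's best replies: T→c4; M→c1; B→c5.
Only (B, c5) has each player best-responding; Nash payoffs (12, 11).
Row earns 12 sequentially versus 12 at the Nash outcome: unchanged.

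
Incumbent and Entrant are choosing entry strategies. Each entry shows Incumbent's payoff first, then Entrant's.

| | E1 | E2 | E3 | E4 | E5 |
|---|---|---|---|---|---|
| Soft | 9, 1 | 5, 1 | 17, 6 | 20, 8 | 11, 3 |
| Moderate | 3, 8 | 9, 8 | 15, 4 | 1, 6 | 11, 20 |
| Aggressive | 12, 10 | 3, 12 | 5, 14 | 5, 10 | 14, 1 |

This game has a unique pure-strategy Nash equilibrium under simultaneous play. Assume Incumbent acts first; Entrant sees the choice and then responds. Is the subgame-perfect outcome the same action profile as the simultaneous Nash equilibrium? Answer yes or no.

Backward induction with Incumbent moving first.
- Soft: Entrant compares 1, 1, 6, 8, 3 and picks E4; Incumbent would get 20.
- Moderate: Entrant compares 8, 8, 4, 6, 20 and picks E5; Incumbent would get 11.
- Aggressive: Entrant compares 10, 12, 14, 10, 1 and picks E3; Incumbent would get 5.
Among 20, 11, 5, the best is 20 at Soft. Subgame-perfect outcome: (Soft, E4) with payoffs (20, 8).
Now find the simultaneous Nash equilibrium.
Incumbent's best replies: E1→Aggressive; E2→Moderate; E3→Soft; E4→Soft; E5→Aggressive.
Entrant's best replies: Soft→E4; Moderate→E5; Aggressive→E3.
Only (Soft, E4) has each player best-responding; Nash payoffs (20, 8).
Sequential outcome (Soft, E4) coincides with the Nash profile (Soft, E4).

yes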